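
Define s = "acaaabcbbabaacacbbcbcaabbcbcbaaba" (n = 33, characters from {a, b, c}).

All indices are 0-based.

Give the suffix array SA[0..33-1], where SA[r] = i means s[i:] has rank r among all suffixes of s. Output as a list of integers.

[32, 2, 29, 21, 3, 11, 30, 9, 22, 4, 0, 12, 14, 31, 28, 10, 8, 7, 16, 23, 19, 26, 5, 17, 24, 1, 20, 13, 27, 6, 15, 18, 25]

sorted suffixes:
  #0 SA[0]=32  'a'
  #1 SA[1]=2  'aaabcbbabaacacbbcbcaabbcbcbaaba'
  #2 SA[2]=29  'aaba'
  #3 SA[3]=21  'aabbcbcbaaba'
  #4 SA[4]=3  'aabcbbabaacacbbcbcaabbcbcbaaba'
  #5 SA[5]=11  'aacacbbcbcaabbcbcbaaba'
  #6 SA[6]=30  'aba'
  #7 SA[7]=9  'abaacacbbcbcaabbcbcbaaba'
  #8 SA[8]=22  'abbcbcbaaba'
  #9 SA[9]=4  'abcbbabaacacbbcbcaabbcbcbaaba'
  #10 SA[10]=0  'acaaabcbbabaacacbbcbcaabbcbcbaaba'
  #11 SA[11]=12  'acacbbcbcaabbcbcbaaba'
  #12 SA[12]=14  'acbbcbcaabbcbcbaaba'
  #13 SA[13]=31  'ba'
  #14 SA[14]=28  'baaba'
  #15 SA[15]=10  'baacacbbcbcaabbcbcbaaba'
  #16 SA[16]=8  'babaacacbbcbcaabbcbcbaaba'
  #17 SA[17]=7  'bbabaacacbbcbcaabbcbcbaaba'
  #18 SA[18]=16  'bbcbcaabbcbcbaaba'
  #19 SA[19]=23  'bbcbcbaaba'
  #20 SA[20]=19  'bcaabbcbcbaaba'
  #21 SA[21]=26  'bcbaaba'
  #22 SA[22]=5  'bcbbabaacacbbcbcaabbcbcbaaba'
  #23 SA[23]=17  'bcbcaabbcbcbaaba'
  #24 SA[24]=24  'bcbcbaaba'
  #25 SA[25]=1  'caaabcbbabaacacbbcbcaabbcbcbaaba'
  #26 SA[26]=20  'caabbcbcbaaba'
  #27 SA[27]=13  'cacbbcbcaabbcbcbaaba'
  #28 SA[28]=27  'cbaaba'
  #29 SA[29]=6  'cbbabaacacbbcbcaabbcbcbaaba'
  #30 SA[30]=15  'cbbcbcaabbcbcbaaba'
  #31 SA[31]=18  'cbcaabbcbcbaaba'
  #32 SA[32]=25  'cbcbaaba'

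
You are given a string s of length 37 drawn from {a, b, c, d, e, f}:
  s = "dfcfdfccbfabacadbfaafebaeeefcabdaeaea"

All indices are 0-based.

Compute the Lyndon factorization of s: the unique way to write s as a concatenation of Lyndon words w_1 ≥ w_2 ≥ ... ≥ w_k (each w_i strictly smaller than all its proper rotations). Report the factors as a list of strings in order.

["df", "cfdf", "c", "c", "bf", "abacadbf", "aafebaeeefcabdaeae", "a"]

emit factor 1: 'df' (i=0, period=2)
emit factor 2: 'cfdf' (i=2, period=4)
emit factor 3: 'c' (i=6, period=1)
emit factor 4: 'c' (i=7, period=1)
emit factor 5: 'bf' (i=8, period=2)
emit factor 6: 'abacadbf' (i=10, period=8)
emit factor 7: 'aafebaeeefcabdaeae' (i=18, period=18)
emit factor 8: 'a' (i=36, period=1)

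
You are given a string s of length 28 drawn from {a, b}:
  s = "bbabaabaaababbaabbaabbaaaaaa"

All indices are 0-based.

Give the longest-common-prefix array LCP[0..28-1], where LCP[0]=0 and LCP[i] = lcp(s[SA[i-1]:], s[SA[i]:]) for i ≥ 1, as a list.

[0, 1, 2, 3, 4, 5, 3, 2, 4, 3, 6, 1, 4, 3, 2, 5, 9, 0, 4, 3, 4, 7, 2, 3, 1, 4, 8, 3]

rank | idx | suffix
   0 |  27 | a
   1 |  26 | aa
   2 |  25 | aaa
   3 |  24 | aaaa
   4 |  23 | aaaaa
   5 |  22 | aaaaaa
   6 |   7 | aaababbaabbaabbaaaaaa
   7 |   4 | aabaaababbaabbaabbaaaaaa
   8 |   8 | aababbaabbaabbaaaaaa
   9 |  18 | aabbaaaaaa
  10 |  14 | aabbaabbaaaaaa
  11 |   5 | abaaababbaabbaabbaaaaaa
  12 |   2 | abaabaaababbaabbaabbaaaaaa
  13 |   9 | ababbaabbaabbaaaaaa
  14 |  19 | abbaaaaaa
  15 |  15 | abbaabbaaaaaa
  16 |  11 | abbaabbaabbaaaaaa
  17 |  21 | baaaaaa
  18 |   6 | baaababbaabbaabbaaaaaa
  19 |   3 | baabaaababbaabbaabbaaaaaa
  20 |  17 | baabbaaaaaa
  21 |  13 | baabbaabbaaaaaa
  22 |   1 | babaabaaababbaabbaabbaaaaaa
  23 |  10 | babbaabbaabbaaaaaa
  24 |  20 | bbaaaaaa
  25 |  16 | bbaabbaaaaaa
  26 |  12 | bbaabbaabbaaaaaa
  27 |   0 | bbabaabaaababbaabbaabbaaaaaa

SA = [27, 26, 25, 24, 23, 22, 7, 4, 8, 18, 14, 5, 2, 9, 19, 15, 11, 21, 6, 3, 17, 13, 1, 10, 20, 16, 12, 0]
rank  pair      lcp
   1  s[27:],s[26:]  1  'a'
   2  s[26:],s[25:]  2  'aa'
   3  s[25:],s[24:]  3  'aaa'
   4  s[24:],s[23:]  4  'aaaa'
   5  s[23:],s[22:]  5  'aaaaa'
   6  s[22:],s[7:]  3  'aaa'
   7  s[7:],s[4:]  2  'aa'
   8  s[4:],s[8:]  4  'aaba'
   9  s[8:],s[18:]  3  'aab'
  10  s[18:],s[14:]  6  'aabbaa'
  11  s[14:],s[5:]  1  'a'
  12  s[5:],s[2:]  4  'abaa'
  13  s[2:],s[9:]  3  'aba'
  14  s[9:],s[19:]  2  'ab'
  15  s[19:],s[15:]  5  'abbaa'
  16  s[15:],s[11:]  9  'abbaabbaa'
  17  s[11:],s[21:]  0  ''
  18  s[21:],s[6:]  4  'baaa'
  19  s[6:],s[3:]  3  'baa'
  20  s[3:],s[17:]  4  'baab'
  21  s[17:],s[13:]  7  'baabbaa'
  22  s[13:],s[1:]  2  'ba'
  23  s[1:],s[10:]  3  'bab'
  24  s[10:],s[20:]  1  'b'
  25  s[20:],s[16:]  4  'bbaa'
  26  s[16:],s[12:]  8  'bbaabbaa'
  27  s[12:],s[0:]  3  'bba'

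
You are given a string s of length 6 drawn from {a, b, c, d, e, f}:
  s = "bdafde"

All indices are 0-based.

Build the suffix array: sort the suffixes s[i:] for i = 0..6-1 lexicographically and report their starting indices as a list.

rank→(start, suffix):
  0 → (2, 'afde')
  1 → (0, 'bdafde')
  2 → (1, 'dafde')
  3 → (4, 'de')
  4 → (5, 'e')
  5 → (3, 'fde')

[2, 0, 1, 4, 5, 3]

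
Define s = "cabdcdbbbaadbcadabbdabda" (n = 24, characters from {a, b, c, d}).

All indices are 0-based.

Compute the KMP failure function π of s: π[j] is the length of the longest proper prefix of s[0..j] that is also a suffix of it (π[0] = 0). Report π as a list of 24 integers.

π[0] = 0
j=1 s[j]='a': π[1]=0 (border '')
j=2 s[j]='b': π[2]=0 (border '')
j=3 s[j]='d': π[3]=0 (border '')
j=4 s[j]='c': π[4]=1 (border 'c')
j=5 s[j]='d': k: 1→0; π[5]=0 (border '')
j=6 s[j]='b': π[6]=0 (border '')
j=7 s[j]='b': π[7]=0 (border '')
j=8 s[j]='b': π[8]=0 (border '')
j=9 s[j]='a': π[9]=0 (border '')
j=10 s[j]='a': π[10]=0 (border '')
j=11 s[j]='d': π[11]=0 (border '')
j=12 s[j]='b': π[12]=0 (border '')
j=13 s[j]='c': π[13]=1 (border 'c')
j=14 s[j]='a': π[14]=2 (border 'ca')
j=15 s[j]='d': k: 2→0; π[15]=0 (border '')
j=16 s[j]='a': π[16]=0 (border '')
j=17 s[j]='b': π[17]=0 (border '')
j=18 s[j]='b': π[18]=0 (border '')
j=19 s[j]='d': π[19]=0 (border '')
j=20 s[j]='a': π[20]=0 (border '')
j=21 s[j]='b': π[21]=0 (border '')
j=22 s[j]='d': π[22]=0 (border '')
j=23 s[j]='a': π[23]=0 (border '')

[0, 0, 0, 0, 1, 0, 0, 0, 0, 0, 0, 0, 0, 1, 2, 0, 0, 0, 0, 0, 0, 0, 0, 0]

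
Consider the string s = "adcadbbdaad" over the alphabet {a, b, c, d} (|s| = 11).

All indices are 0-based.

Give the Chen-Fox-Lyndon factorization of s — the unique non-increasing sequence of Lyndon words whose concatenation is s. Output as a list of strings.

["adc", "adbbd", "aad"]

emit factor 1: 'adc' (i=0, period=3)
emit factor 2: 'adbbd' (i=3, period=5)
emit factor 3: 'aad' (i=8, period=3)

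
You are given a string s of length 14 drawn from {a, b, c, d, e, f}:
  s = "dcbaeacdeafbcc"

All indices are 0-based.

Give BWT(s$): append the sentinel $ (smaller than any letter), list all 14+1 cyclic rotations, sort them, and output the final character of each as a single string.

rank  rotation         last
    0  $dcbaeacdeafbcc  c
    1  acdeafbcc$dcbae  e
    2  aeacdeafbcc$dcb  b
    3  afbcc$dcbaeacde  e
    4  baeacdeafbcc$dc  c
    5  bcc$dcbaeacdeaf  f
    6  c$dcbaeacdeafbc  c
    7  cbaeacdeafbcc$d  d
    8  cc$dcbaeacdeafb  b
    9  cdeafbcc$dcbaea  a
   10  dcbaeacdeafbcc$  $
   11  deafbcc$dcbaeac  c
   12  eacdeafbcc$dcba  a
   13  eafbcc$dcbaeacd  d
   14  fbcc$dcbaeacdea  a

cebecfcdba$cada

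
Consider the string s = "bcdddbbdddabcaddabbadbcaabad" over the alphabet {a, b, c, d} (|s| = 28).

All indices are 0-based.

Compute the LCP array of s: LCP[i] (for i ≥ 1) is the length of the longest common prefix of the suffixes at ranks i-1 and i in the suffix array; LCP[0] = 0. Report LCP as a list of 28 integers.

[0, 1, 2, 2, 1, 2, 2, 0, 3, 1, 2, 1, 3, 2, 1, 0, 2, 1, 0, 1, 3, 1, 2, 1, 4, 2, 2, 3]

sorted suffixes:
  #0 SA[0]=23  'aabad'
  #1 SA[1]=24  'abad'
  #2 SA[2]=16  'abbadbcaabad'
  #3 SA[3]=10  'abcaddabbadbcaabad'
  #4 SA[4]=26  'ad'
  #5 SA[5]=19  'adbcaabad'
  #6 SA[6]=13  'addabbadbcaabad'
  #7 SA[7]=25  'bad'
  #8 SA[8]=18  'badbcaabad'
  #9 SA[9]=17  'bbadbcaabad'
  #10 SA[10]=5  'bbdddabcaddabbadbcaabad'
  #11 SA[11]=21  'bcaabad'
  #12 SA[12]=11  'bcaddabbadbcaabad'
  #13 SA[13]=0  'bcdddbbdddabcaddabbadbcaabad'
  #14 SA[14]=6  'bdddabcaddabbadbcaabad'
  #15 SA[15]=22  'caabad'
  #16 SA[16]=12  'caddabbadbcaabad'
  #17 SA[17]=1  'cdddbbdddabcaddabbadbcaabad'
  #18 SA[18]=27  'd'
  #19 SA[19]=15  'dabbadbcaabad'
  #20 SA[20]=9  'dabcaddabbadbcaabad'
  #21 SA[21]=4  'dbbdddabcaddabbadbcaabad'
  #22 SA[22]=20  'dbcaabad'
  #23 SA[23]=14  'ddabbadbcaabad'
  #24 SA[24]=8  'ddabcaddabbadbcaabad'
  #25 SA[25]=3  'ddbbdddabcaddabbadbcaabad'
  #26 SA[26]=7  'dddabcaddabbadbcaabad'
  #27 SA[27]=2  'dddbbdddabcaddabbadbcaabad'

SA = [23, 24, 16, 10, 26, 19, 13, 25, 18, 17, 5, 21, 11, 0, 6, 22, 12, 1, 27, 15, 9, 4, 20, 14, 8, 3, 7, 2]
rank  pair      lcp
   1  s[23:],s[24:]  1  'a'
   2  s[24:],s[16:]  2  'ab'
   3  s[16:],s[10:]  2  'ab'
   4  s[10:],s[26:]  1  'a'
   5  s[26:],s[19:]  2  'ad'
   6  s[19:],s[13:]  2  'ad'
   7  s[13:],s[25:]  0  ''
   8  s[25:],s[18:]  3  'bad'
   9  s[18:],s[17:]  1  'b'
  10  s[17:],s[5:]  2  'bb'
  11  s[5:],s[21:]  1  'b'
  12  s[21:],s[11:]  3  'bca'
  13  s[11:],s[0:]  2  'bc'
  14  s[0:],s[6:]  1  'b'
  15  s[6:],s[22:]  0  ''
  16  s[22:],s[12:]  2  'ca'
  17  s[12:],s[1:]  1  'c'
  18  s[1:],s[27:]  0  ''
  19  s[27:],s[15:]  1  'd'
  20  s[15:],s[9:]  3  'dab'
  21  s[9:],s[4:]  1  'd'
  22  s[4:],s[20:]  2  'db'
  23  s[20:],s[14:]  1  'd'
  24  s[14:],s[8:]  4  'ddab'
  25  s[8:],s[3:]  2  'dd'
  26  s[3:],s[7:]  2  'dd'
  27  s[7:],s[2:]  3  'ddd'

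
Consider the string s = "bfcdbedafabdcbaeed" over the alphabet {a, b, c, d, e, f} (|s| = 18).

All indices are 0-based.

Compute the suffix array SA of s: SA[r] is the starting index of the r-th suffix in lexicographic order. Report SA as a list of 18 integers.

[9, 14, 7, 13, 10, 4, 0, 12, 2, 17, 6, 3, 11, 16, 5, 15, 8, 1]

rank→(start, suffix):
  0 → (9, 'abdcbaeed')
  1 → (14, 'aeed')
  2 → (7, 'afabdcbaeed')
  3 → (13, 'baeed')
  4 → (10, 'bdcbaeed')
  5 → (4, 'bedafabdcbaeed')
  6 → (0, 'bfcdbedafabdcbaeed')
  7 → (12, 'cbaeed')
  8 → (2, 'cdbedafabdcbaeed')
  9 → (17, 'd')
  10 → (6, 'dafabdcbaeed')
  11 → (3, 'dbedafabdcbaeed')
  12 → (11, 'dcbaeed')
  13 → (16, 'ed')
  14 → (5, 'edafabdcbaeed')
  15 → (15, 'eed')
  16 → (8, 'fabdcbaeed')
  17 → (1, 'fcdbedafabdcbaeed')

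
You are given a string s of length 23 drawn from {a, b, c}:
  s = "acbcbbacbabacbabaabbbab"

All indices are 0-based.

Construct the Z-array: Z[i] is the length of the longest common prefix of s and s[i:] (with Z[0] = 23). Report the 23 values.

[23, 0, 0, 0, 0, 0, 3, 0, 0, 1, 0, 3, 0, 0, 1, 0, 1, 1, 0, 0, 0, 1, 0]

Z[0]=23
i=1: fresh scan; Z[1]=0
i=2: fresh scan; Z[2]=0
i=3: fresh scan; Z[3]=0
i=4: fresh scan; Z[4]=0
i=5: fresh scan; Z[5]=0
i=6: fresh scan; Z[6]=3 extend→box=[6,9)
i=7: min(r-i=2, Z[1]=0)=0; Z[7]=0
i=8: min(r-i=1, Z[2]=0)=0; Z[8]=0
i=9: fresh scan; Z[9]=1 extend→box=[9,10)
i=10: fresh scan; Z[10]=0
i=11: fresh scan; Z[11]=3 extend→box=[11,14)
i=12: min(r-i=2, Z[1]=0)=0; Z[12]=0
i=13: min(r-i=1, Z[2]=0)=0; Z[13]=0
i=14: fresh scan; Z[14]=1 extend→box=[14,15)
i=15: fresh scan; Z[15]=0
i=16: fresh scan; Z[16]=1 extend→box=[16,17)
i=17: fresh scan; Z[17]=1 extend→box=[17,18)
i=18: fresh scan; Z[18]=0
i=19: fresh scan; Z[19]=0
i=20: fresh scan; Z[20]=0
i=21: fresh scan; Z[21]=1 extend→box=[21,22)
i=22: fresh scan; Z[22]=0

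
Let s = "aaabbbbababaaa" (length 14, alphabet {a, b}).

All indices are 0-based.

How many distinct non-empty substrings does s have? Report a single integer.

79

sorted suffixes:
  #0 SA[0]=13  'a'
  #1 SA[1]=12  'aa'
  #2 SA[2]=11  'aaa'
  #3 SA[3]=0  'aaabbbbababaaa'
  #4 SA[4]=1  'aabbbbababaaa'
  #5 SA[5]=9  'abaaa'
  #6 SA[6]=7  'ababaaa'
  #7 SA[7]=2  'abbbbababaaa'
  #8 SA[8]=10  'baaa'
  #9 SA[9]=8  'babaaa'
  #10 SA[10]=6  'bababaaa'
  #11 SA[11]=5  'bbababaaa'
  #12 SA[12]=4  'bbbababaaa'
  #13 SA[13]=3  'bbbbababaaa'

SA = [13, 12, 11, 0, 1, 9, 7, 2, 10, 8, 6, 5, 4, 3]
[i] adj suffixes → lcp
  [1] 13/12 → 1 ('a')
  [2] 12/11 → 2 ('aa')
  [3] 11/0 → 3 ('aaa')
  [4] 0/1 → 2 ('aa')
  [5] 1/9 → 1 ('a')
  [6] 9/7 → 3 ('aba')
  [7] 7/2 → 2 ('ab')
  [8] 2/10 → 0 ('')
  [9] 10/8 → 2 ('ba')
  [10] 8/6 → 4 ('baba')
  [11] 6/5 → 1 ('b')
  [12] 5/4 → 2 ('bb')
  [13] 4/3 → 3 ('bbb')

n(n+1)/2 = 14·15/2 = 105
Σ LCP = 0 + 1 + 2 + 3 + 2 + 1 + 3 + 2 + 0 + 2 + 4 + 1 + 2 + 3 = 26
distinct = 105 − 26 = 79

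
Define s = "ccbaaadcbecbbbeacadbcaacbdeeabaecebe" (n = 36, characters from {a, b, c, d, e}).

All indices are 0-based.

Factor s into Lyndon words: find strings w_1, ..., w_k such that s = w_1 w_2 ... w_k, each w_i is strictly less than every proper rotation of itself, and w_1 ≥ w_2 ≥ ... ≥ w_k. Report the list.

["c", "c", "b", "aaadcbecbbbeacadbcaacbdeeabaecebe"]

emit factor 1: 'c' (i=0, period=1)
emit factor 2: 'c' (i=1, period=1)
emit factor 3: 'b' (i=2, period=1)
emit factor 4: 'aaadcbecbbbeacadbcaacbdeeabaecebe' (i=3, period=33)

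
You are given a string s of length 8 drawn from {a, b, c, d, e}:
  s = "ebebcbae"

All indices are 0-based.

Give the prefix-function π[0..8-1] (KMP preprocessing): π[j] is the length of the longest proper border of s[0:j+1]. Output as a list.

[0, 0, 1, 2, 0, 0, 0, 1]

π[0] = 0
j=1 s[j]='b': π[1]=0 (border '')
j=2 s[j]='e': π[2]=1 (border 'e')
j=3 s[j]='b': π[3]=2 (border 'eb')
j=4 s[j]='c': k: 2→0; π[4]=0 (border '')
j=5 s[j]='b': π[5]=0 (border '')
j=6 s[j]='a': π[6]=0 (border '')
j=7 s[j]='e': π[7]=1 (border 'e')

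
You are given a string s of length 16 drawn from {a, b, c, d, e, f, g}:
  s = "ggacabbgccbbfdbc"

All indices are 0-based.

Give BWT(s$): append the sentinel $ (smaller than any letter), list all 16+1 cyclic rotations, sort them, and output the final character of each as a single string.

ccgcadbbbacgfbgb$

rank  rotation           last
    0  $ggacabbgccbbfdbc  c
    1  abbgccbbfdbc$ggac  c
    2  acabbgccbbfdbc$gg  g
    3  bbfdbc$ggacabbgcc  c
    4  bbgccbbfdbc$ggaca  a
    5  bc$ggacabbgccbbfd  d
    6  bfdbc$ggacabbgccb  b
    7  bgccbbfdbc$ggacab  b
    8  c$ggacabbgccbbfdb  b
    9  cabbgccbbfdbc$gga  a
   10  cbbfdbc$ggacabbgc  c
   11  ccbbfdbc$ggacabbg  g
   12  dbc$ggacabbgccbbf  f
   13  fdbc$ggacabbgccbb  b
   14  gacabbgccbbfdbc$g  g
   15  gccbbfdbc$ggacabb  b
   16  ggacabbgccbbfdbc$  $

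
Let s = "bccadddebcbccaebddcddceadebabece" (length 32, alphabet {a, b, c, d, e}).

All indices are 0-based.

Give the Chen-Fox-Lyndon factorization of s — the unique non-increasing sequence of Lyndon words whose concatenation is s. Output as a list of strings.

emit factor 1: 'bcc' (i=0, period=3)
emit factor 2: 'adddebcbccaebddcddceadeb' (i=3, period=24)
emit factor 3: 'abece' (i=27, period=5)

["bcc", "adddebcbccaebddcddceadeb", "abece"]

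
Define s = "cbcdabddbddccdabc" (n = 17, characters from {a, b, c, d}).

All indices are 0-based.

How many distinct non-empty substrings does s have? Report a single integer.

130

sorted suffixes:
  #0 SA[0]=14  'abc'
  #1 SA[1]=4  'abddbddccdabc'
  #2 SA[2]=15  'bc'
  #3 SA[3]=1  'bcdabddbddccdabc'
  #4 SA[4]=5  'bddbddccdabc'
  #5 SA[5]=8  'bddccdabc'
  #6 SA[6]=16  'c'
  #7 SA[7]=0  'cbcdabddbddccdabc'
  #8 SA[8]=11  'ccdabc'
  #9 SA[9]=12  'cdabc'
  #10 SA[10]=2  'cdabddbddccdabc'
  #11 SA[11]=13  'dabc'
  #12 SA[12]=3  'dabddbddccdabc'
  #13 SA[13]=7  'dbddccdabc'
  #14 SA[14]=10  'dccdabc'
  #15 SA[15]=6  'ddbddccdabc'
  #16 SA[16]=9  'ddccdabc'

SA = [14, 4, 15, 1, 5, 8, 16, 0, 11, 12, 2, 13, 3, 7, 10, 6, 9]
i: (SA[i-1],SA[i]) lcp shared
  1: (14,4) 2 'ab'
  2: (4,15) 0 ''
  3: (15,1) 2 'bc'
  4: (1,5) 1 'b'
  5: (5,8) 3 'bdd'
  6: (8,16) 0 ''
  7: (16,0) 1 'c'
  8: (0,11) 1 'c'
  9: (11,12) 1 'c'
  10: (12,2) 4 'cdab'
  11: (2,13) 0 ''
  12: (13,3) 3 'dab'
  13: (3,7) 1 'd'
  14: (7,10) 1 'd'
  15: (10,6) 1 'd'
  16: (6,9) 2 'dd'

n(n+1)/2 = 17·18/2 = 153
Σ LCP = 0 + 2 + 0 + 2 + 1 + 3 + 0 + 1 + 1 + 1 + 4 + 0 + 3 + 1 + 1 + 1 + 2 = 23
distinct = 153 − 23 = 130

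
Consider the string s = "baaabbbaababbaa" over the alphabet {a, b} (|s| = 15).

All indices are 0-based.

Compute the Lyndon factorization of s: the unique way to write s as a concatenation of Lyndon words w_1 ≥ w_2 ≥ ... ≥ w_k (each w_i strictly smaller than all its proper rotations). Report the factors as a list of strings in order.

["b", "aaabbbaababb", "a", "a"]

emit factor 1: 'b' (i=0, period=1)
emit factor 2: 'aaabbbaababb' (i=1, period=12)
emit factor 3: 'a' (i=13, period=1)
emit factor 4: 'a' (i=14, period=1)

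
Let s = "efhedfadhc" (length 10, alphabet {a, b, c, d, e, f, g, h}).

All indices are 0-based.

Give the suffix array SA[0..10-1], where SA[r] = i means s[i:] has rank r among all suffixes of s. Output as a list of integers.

rank→(start, suffix):
  0 → (6, 'adhc')
  1 → (9, 'c')
  2 → (4, 'dfadhc')
  3 → (7, 'dhc')
  4 → (3, 'edfadhc')
  5 → (0, 'efhedfadhc')
  6 → (5, 'fadhc')
  7 → (1, 'fhedfadhc')
  8 → (8, 'hc')
  9 → (2, 'hedfadhc')

[6, 9, 4, 7, 3, 0, 5, 1, 8, 2]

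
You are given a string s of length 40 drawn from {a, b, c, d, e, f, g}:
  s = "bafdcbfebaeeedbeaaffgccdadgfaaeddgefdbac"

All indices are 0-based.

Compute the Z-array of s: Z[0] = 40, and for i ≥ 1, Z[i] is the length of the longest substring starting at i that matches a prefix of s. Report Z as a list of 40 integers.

[40, 0, 0, 0, 0, 1, 0, 0, 2, 0, 0, 0, 0, 0, 1, 0, 0, 0, 0, 0, 0, 0, 0, 0, 0, 0, 0, 0, 0, 0, 0, 0, 0, 0, 0, 0, 0, 2, 0, 0]

Z[0]=40
i=1: i≥r, start 0; Z[1]=0
i=2: i≥r, start 0; Z[2]=0
i=3: i≥r, start 0; Z[3]=0
i=4: i≥r, start 0; Z[4]=0
i=5: i≥r, start 0; Z[5]=1 extend→box=[5,6)
i=6: i≥r, start 0; Z[6]=0
i=7: i≥r, start 0; Z[7]=0
i=8: i≥r, start 0; Z[8]=2 extend→box=[8,10)
i=9: min(r-i=1, Z[1]=0)=0; Z[9]=0
i=10: i≥r, start 0; Z[10]=0
i=11: i≥r, start 0; Z[11]=0
i=12: i≥r, start 0; Z[12]=0
i=13: i≥r, start 0; Z[13]=0
i=14: i≥r, start 0; Z[14]=1 extend→box=[14,15)
i=15: i≥r, start 0; Z[15]=0
i=16: i≥r, start 0; Z[16]=0
i=17: i≥r, start 0; Z[17]=0
i=18: i≥r, start 0; Z[18]=0
i=19: i≥r, start 0; Z[19]=0
i=20: i≥r, start 0; Z[20]=0
i=21: i≥r, start 0; Z[21]=0
i=22: i≥r, start 0; Z[22]=0
i=23: i≥r, start 0; Z[23]=0
i=24: i≥r, start 0; Z[24]=0
i=25: i≥r, start 0; Z[25]=0
i=26: i≥r, start 0; Z[26]=0
i=27: i≥r, start 0; Z[27]=0
i=28: i≥r, start 0; Z[28]=0
i=29: i≥r, start 0; Z[29]=0
i=30: i≥r, start 0; Z[30]=0
i=31: i≥r, start 0; Z[31]=0
i=32: i≥r, start 0; Z[32]=0
i=33: i≥r, start 0; Z[33]=0
i=34: i≥r, start 0; Z[34]=0
i=35: i≥r, start 0; Z[35]=0
i=36: i≥r, start 0; Z[36]=0
i=37: i≥r, start 0; Z[37]=2 extend→box=[37,39)
i=38: min(r-i=1, Z[1]=0)=0; Z[38]=0
i=39: i≥r, start 0; Z[39]=0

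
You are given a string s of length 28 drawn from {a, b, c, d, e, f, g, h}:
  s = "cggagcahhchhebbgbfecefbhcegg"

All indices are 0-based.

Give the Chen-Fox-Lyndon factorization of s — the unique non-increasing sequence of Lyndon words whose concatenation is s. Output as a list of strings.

emit factor 1: 'cgg' (i=0, period=3)
emit factor 2: 'agcahhchhebbgbfecefbhcegg' (i=3, period=25)

["cgg", "agcahhchhebbgbfecefbhcegg"]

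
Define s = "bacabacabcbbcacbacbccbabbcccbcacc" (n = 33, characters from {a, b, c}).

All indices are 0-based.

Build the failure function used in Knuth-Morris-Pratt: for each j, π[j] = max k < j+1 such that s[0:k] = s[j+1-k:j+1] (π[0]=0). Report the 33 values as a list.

[0, 0, 0, 0, 1, 2, 3, 4, 5, 0, 1, 1, 0, 0, 0, 1, 2, 3, 1, 0, 0, 1, 2, 1, 1, 0, 0, 0, 1, 0, 0, 0, 0]

π[0] = 0
j=1 s[j]='a': π[1]=0 (border '')
j=2 s[j]='c': π[2]=0 (border '')
j=3 s[j]='a': π[3]=0 (border '')
j=4 s[j]='b': π[4]=1 (border 'b')
j=5 s[j]='a': π[5]=2 (border 'ba')
j=6 s[j]='c': π[6]=3 (border 'bac')
j=7 s[j]='a': π[7]=4 (border 'baca')
j=8 s[j]='b': π[8]=5 (border 'bacab')
j=9 s[j]='c': k: 5→1→0; π[9]=0 (border '')
j=10 s[j]='b': π[10]=1 (border 'b')
j=11 s[j]='b': k: 1→0; π[11]=1 (border 'b')
j=12 s[j]='c': k: 1→0; π[12]=0 (border '')
j=13 s[j]='a': π[13]=0 (border '')
j=14 s[j]='c': π[14]=0 (border '')
j=15 s[j]='b': π[15]=1 (border 'b')
j=16 s[j]='a': π[16]=2 (border 'ba')
j=17 s[j]='c': π[17]=3 (border 'bac')
j=18 s[j]='b': k: 3→0; π[18]=1 (border 'b')
j=19 s[j]='c': k: 1→0; π[19]=0 (border '')
j=20 s[j]='c': π[20]=0 (border '')
j=21 s[j]='b': π[21]=1 (border 'b')
j=22 s[j]='a': π[22]=2 (border 'ba')
j=23 s[j]='b': k: 2→0; π[23]=1 (border 'b')
j=24 s[j]='b': k: 1→0; π[24]=1 (border 'b')
j=25 s[j]='c': k: 1→0; π[25]=0 (border '')
j=26 s[j]='c': π[26]=0 (border '')
j=27 s[j]='c': π[27]=0 (border '')
j=28 s[j]='b': π[28]=1 (border 'b')
j=29 s[j]='c': k: 1→0; π[29]=0 (border '')
j=30 s[j]='a': π[30]=0 (border '')
j=31 s[j]='c': π[31]=0 (border '')
j=32 s[j]='c': π[32]=0 (border '')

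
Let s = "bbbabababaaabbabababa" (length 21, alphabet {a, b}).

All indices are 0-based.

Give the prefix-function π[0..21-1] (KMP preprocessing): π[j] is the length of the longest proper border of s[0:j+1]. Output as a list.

π[0] = 0
j=1 s[j]='b': π[1]=1 (border 'b')
j=2 s[j]='b': π[2]=2 (border 'bb')
j=3 s[j]='a': k: 2→1→0; π[3]=0 (border '')
j=4 s[j]='b': π[4]=1 (border 'b')
j=5 s[j]='a': k: 1→0; π[5]=0 (border '')
j=6 s[j]='b': π[6]=1 (border 'b')
j=7 s[j]='a': k: 1→0; π[7]=0 (border '')
j=8 s[j]='b': π[8]=1 (border 'b')
j=9 s[j]='a': k: 1→0; π[9]=0 (border '')
j=10 s[j]='a': π[10]=0 (border '')
j=11 s[j]='a': π[11]=0 (border '')
j=12 s[j]='b': π[12]=1 (border 'b')
j=13 s[j]='b': π[13]=2 (border 'bb')
j=14 s[j]='a': k: 2→1→0; π[14]=0 (border '')
j=15 s[j]='b': π[15]=1 (border 'b')
j=16 s[j]='a': k: 1→0; π[16]=0 (border '')
j=17 s[j]='b': π[17]=1 (border 'b')
j=18 s[j]='a': k: 1→0; π[18]=0 (border '')
j=19 s[j]='b': π[19]=1 (border 'b')
j=20 s[j]='a': k: 1→0; π[20]=0 (border '')

[0, 1, 2, 0, 1, 0, 1, 0, 1, 0, 0, 0, 1, 2, 0, 1, 0, 1, 0, 1, 0]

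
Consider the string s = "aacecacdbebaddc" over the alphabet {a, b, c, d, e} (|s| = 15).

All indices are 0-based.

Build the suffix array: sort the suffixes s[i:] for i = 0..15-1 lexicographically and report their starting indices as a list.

[0, 5, 1, 11, 10, 8, 14, 4, 6, 2, 7, 13, 12, 9, 3]

rank→(start, suffix):
  0 → (0, 'aacecacdbebaddc')
  1 → (5, 'acdbebaddc')
  2 → (1, 'acecacdbebaddc')
  3 → (11, 'addc')
  4 → (10, 'baddc')
  5 → (8, 'bebaddc')
  6 → (14, 'c')
  7 → (4, 'cacdbebaddc')
  8 → (6, 'cdbebaddc')
  9 → (2, 'cecacdbebaddc')
  10 → (7, 'dbebaddc')
  11 → (13, 'dc')
  12 → (12, 'ddc')
  13 → (9, 'ebaddc')
  14 → (3, 'ecacdbebaddc')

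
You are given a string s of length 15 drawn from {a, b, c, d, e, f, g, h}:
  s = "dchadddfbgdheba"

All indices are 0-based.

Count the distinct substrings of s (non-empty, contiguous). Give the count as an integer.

rank | idx | suffix
   0 |  14 | a
   1 |   3 | adddfbgdheba
   2 |  13 | ba
   3 |   8 | bgdheba
   4 |   1 | chadddfbgdheba
   5 |   0 | dchadddfbgdheba
   6 |   4 | dddfbgdheba
   7 |   5 | ddfbgdheba
   8 |   6 | dfbgdheba
   9 |  10 | dheba
  10 |  12 | eba
  11 |   7 | fbgdheba
  12 |   9 | gdheba
  13 |   2 | hadddfbgdheba
  14 |  11 | heba

SA = [14, 3, 13, 8, 1, 0, 4, 5, 6, 10, 12, 7, 9, 2, 11]
rank  pair      lcp
   1  s[14:],s[3:]  1  'a'
   2  s[3:],s[13:]  0  ''
   3  s[13:],s[8:]  1  'b'
   4  s[8:],s[1:]  0  ''
   5  s[1:],s[0:]  0  ''
   6  s[0:],s[4:]  1  'd'
   7  s[4:],s[5:]  2  'dd'
   8  s[5:],s[6:]  1  'd'
   9  s[6:],s[10:]  1  'd'
  10  s[10:],s[12:]  0  ''
  11  s[12:],s[7:]  0  ''
  12  s[7:],s[9:]  0  ''
  13  s[9:],s[2:]  0  ''
  14  s[2:],s[11:]  1  'h'

n(n+1)/2 = 15·16/2 = 120
Σ LCP = 0 + 1 + 0 + 1 + 0 + 0 + 1 + 2 + 1 + 1 + 0 + 0 + 0 + 0 + 1 = 8
distinct = 120 − 8 = 112

112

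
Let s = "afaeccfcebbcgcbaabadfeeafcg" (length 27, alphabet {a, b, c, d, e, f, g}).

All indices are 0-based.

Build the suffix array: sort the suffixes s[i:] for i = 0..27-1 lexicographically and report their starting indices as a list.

[15, 16, 18, 2, 0, 23, 14, 17, 9, 10, 13, 4, 7, 5, 25, 11, 19, 22, 8, 3, 21, 1, 6, 24, 20, 26, 12]

rank→(start, suffix):
  0 → (15, 'aabadfeeafcg')
  1 → (16, 'abadfeeafcg')
  2 → (18, 'adfeeafcg')
  3 → (2, 'aeccfcebbcgcbaabadfeeafcg')
  4 → (0, 'afaeccfcebbcgcbaabadfeeafcg')
  5 → (23, 'afcg')
  6 → (14, 'baabadfeeafcg')
  7 → (17, 'badfeeafcg')
  8 → (9, 'bbcgcbaabadfeeafcg')
  9 → (10, 'bcgcbaabadfeeafcg')
  10 → (13, 'cbaabadfeeafcg')
  11 → (4, 'ccfcebbcgcbaabadfeeafcg')
  12 → (7, 'cebbcgcbaabadfeeafcg')
  13 → (5, 'cfcebbcgcbaabadfeeafcg')
  14 → (25, 'cg')
  15 → (11, 'cgcbaabadfeeafcg')
  16 → (19, 'dfeeafcg')
  17 → (22, 'eafcg')
  18 → (8, 'ebbcgcbaabadfeeafcg')
  19 → (3, 'eccfcebbcgcbaabadfeeafcg')
  20 → (21, 'eeafcg')
  21 → (1, 'faeccfcebbcgcbaabadfeeafcg')
  22 → (6, 'fcebbcgcbaabadfeeafcg')
  23 → (24, 'fcg')
  24 → (20, 'feeafcg')
  25 → (26, 'g')
  26 → (12, 'gcbaabadfeeafcg')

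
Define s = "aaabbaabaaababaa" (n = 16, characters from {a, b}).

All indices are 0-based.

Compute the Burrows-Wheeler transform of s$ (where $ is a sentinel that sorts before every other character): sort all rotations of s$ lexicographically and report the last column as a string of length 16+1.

aabb$baabaaaaabaa

rank  rotation           last
    0  $aaabbaabaaababaa  a
    1  a$aaabbaabaaababa  a
    2  aa$aaabbaabaaabab  b
    3  aaababaa$aaabbaab  b
    4  aaabbaabaaababaa$  $
    5  aabaaababaa$aaabb  b
    6  aababaa$aaabbaaba  a
    7  aabbaabaaababaa$a  a
    8  abaa$aaabbaabaaab  b
    9  abaaababaa$aaabba  a
   10  ababaa$aaabbaabaa  a
   11  abbaabaaababaa$aa  a
   12  baa$aaabbaabaaaba  a
   13  baaababaa$aaabbaa  a
   14  baabaaababaa$aaab  b
   15  babaa$aaabbaabaaa  a
   16  bbaabaaababaa$aaa  a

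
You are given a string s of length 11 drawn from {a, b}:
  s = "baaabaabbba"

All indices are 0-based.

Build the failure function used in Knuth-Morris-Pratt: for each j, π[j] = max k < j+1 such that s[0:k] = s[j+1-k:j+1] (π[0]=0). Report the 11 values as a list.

π[0] = 0
j=1 s[j]='a': π[1]=0 (border '')
j=2 s[j]='a': π[2]=0 (border '')
j=3 s[j]='a': π[3]=0 (border '')
j=4 s[j]='b': π[4]=1 (border 'b')
j=5 s[j]='a': π[5]=2 (border 'ba')
j=6 s[j]='a': π[6]=3 (border 'baa')
j=7 s[j]='b': k: 3→0; π[7]=1 (border 'b')
j=8 s[j]='b': k: 1→0; π[8]=1 (border 'b')
j=9 s[j]='b': k: 1→0; π[9]=1 (border 'b')
j=10 s[j]='a': π[10]=2 (border 'ba')

[0, 0, 0, 0, 1, 2, 3, 1, 1, 1, 2]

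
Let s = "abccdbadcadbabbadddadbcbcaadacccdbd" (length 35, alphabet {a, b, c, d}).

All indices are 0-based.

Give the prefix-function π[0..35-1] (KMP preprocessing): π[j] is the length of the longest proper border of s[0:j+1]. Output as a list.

[0, 0, 0, 0, 0, 0, 1, 0, 0, 1, 0, 0, 1, 2, 0, 1, 0, 0, 0, 1, 0, 0, 0, 0, 0, 1, 1, 0, 1, 0, 0, 0, 0, 0, 0]

π[0] = 0
j=1 s[j]='b': π[1]=0 (border '')
j=2 s[j]='c': π[2]=0 (border '')
j=3 s[j]='c': π[3]=0 (border '')
j=4 s[j]='d': π[4]=0 (border '')
j=5 s[j]='b': π[5]=0 (border '')
j=6 s[j]='a': π[6]=1 (border 'a')
j=7 s[j]='d': k: 1→0; π[7]=0 (border '')
j=8 s[j]='c': π[8]=0 (border '')
j=9 s[j]='a': π[9]=1 (border 'a')
j=10 s[j]='d': k: 1→0; π[10]=0 (border '')
j=11 s[j]='b': π[11]=0 (border '')
j=12 s[j]='a': π[12]=1 (border 'a')
j=13 s[j]='b': π[13]=2 (border 'ab')
j=14 s[j]='b': k: 2→0; π[14]=0 (border '')
j=15 s[j]='a': π[15]=1 (border 'a')
j=16 s[j]='d': k: 1→0; π[16]=0 (border '')
j=17 s[j]='d': π[17]=0 (border '')
j=18 s[j]='d': π[18]=0 (border '')
j=19 s[j]='a': π[19]=1 (border 'a')
j=20 s[j]='d': k: 1→0; π[20]=0 (border '')
j=21 s[j]='b': π[21]=0 (border '')
j=22 s[j]='c': π[22]=0 (border '')
j=23 s[j]='b': π[23]=0 (border '')
j=24 s[j]='c': π[24]=0 (border '')
j=25 s[j]='a': π[25]=1 (border 'a')
j=26 s[j]='a': k: 1→0; π[26]=1 (border 'a')
j=27 s[j]='d': k: 1→0; π[27]=0 (border '')
j=28 s[j]='a': π[28]=1 (border 'a')
j=29 s[j]='c': k: 1→0; π[29]=0 (border '')
j=30 s[j]='c': π[30]=0 (border '')
j=31 s[j]='c': π[31]=0 (border '')
j=32 s[j]='d': π[32]=0 (border '')
j=33 s[j]='b': π[33]=0 (border '')
j=34 s[j]='d': π[34]=0 (border '')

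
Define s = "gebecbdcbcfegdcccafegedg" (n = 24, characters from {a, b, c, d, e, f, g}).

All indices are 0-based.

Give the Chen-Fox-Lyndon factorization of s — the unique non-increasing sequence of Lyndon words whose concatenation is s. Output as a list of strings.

emit factor 1: 'g' (i=0, period=1)
emit factor 2: 'e' (i=1, period=1)
emit factor 3: 'bec' (i=2, period=3)
emit factor 4: 'bdc' (i=5, period=3)
emit factor 5: 'bcfegdccc' (i=8, period=9)
emit factor 6: 'afegedg' (i=17, period=7)

["g", "e", "bec", "bdc", "bcfegdccc", "afegedg"]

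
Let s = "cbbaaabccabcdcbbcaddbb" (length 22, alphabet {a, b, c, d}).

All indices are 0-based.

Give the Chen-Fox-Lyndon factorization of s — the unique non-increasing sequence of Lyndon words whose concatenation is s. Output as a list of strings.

["c", "b", "b", "aaabccabcdcbbcaddbb"]

emit factor 1: 'c' (i=0, period=1)
emit factor 2: 'b' (i=1, period=1)
emit factor 3: 'b' (i=2, period=1)
emit factor 4: 'aaabccabcdcbbcaddbb' (i=3, period=19)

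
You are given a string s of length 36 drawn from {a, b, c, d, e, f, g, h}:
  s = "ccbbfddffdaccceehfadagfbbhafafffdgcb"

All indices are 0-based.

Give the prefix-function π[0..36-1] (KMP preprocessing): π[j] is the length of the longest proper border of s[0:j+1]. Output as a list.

[0, 1, 0, 0, 0, 0, 0, 0, 0, 0, 0, 1, 2, 2, 0, 0, 0, 0, 0, 0, 0, 0, 0, 0, 0, 0, 0, 0, 0, 0, 0, 0, 0, 0, 1, 0]

π[0] = 0
j=1 s[j]='c': π[1]=1 (border 'c')
j=2 s[j]='b': k: 1→0; π[2]=0 (border '')
j=3 s[j]='b': π[3]=0 (border '')
j=4 s[j]='f': π[4]=0 (border '')
j=5 s[j]='d': π[5]=0 (border '')
j=6 s[j]='d': π[6]=0 (border '')
j=7 s[j]='f': π[7]=0 (border '')
j=8 s[j]='f': π[8]=0 (border '')
j=9 s[j]='d': π[9]=0 (border '')
j=10 s[j]='a': π[10]=0 (border '')
j=11 s[j]='c': π[11]=1 (border 'c')
j=12 s[j]='c': π[12]=2 (border 'cc')
j=13 s[j]='c': k: 2→1; π[13]=2 (border 'cc')
j=14 s[j]='e': k: 2→1→0; π[14]=0 (border '')
j=15 s[j]='e': π[15]=0 (border '')
j=16 s[j]='h': π[16]=0 (border '')
j=17 s[j]='f': π[17]=0 (border '')
j=18 s[j]='a': π[18]=0 (border '')
j=19 s[j]='d': π[19]=0 (border '')
j=20 s[j]='a': π[20]=0 (border '')
j=21 s[j]='g': π[21]=0 (border '')
j=22 s[j]='f': π[22]=0 (border '')
j=23 s[j]='b': π[23]=0 (border '')
j=24 s[j]='b': π[24]=0 (border '')
j=25 s[j]='h': π[25]=0 (border '')
j=26 s[j]='a': π[26]=0 (border '')
j=27 s[j]='f': π[27]=0 (border '')
j=28 s[j]='a': π[28]=0 (border '')
j=29 s[j]='f': π[29]=0 (border '')
j=30 s[j]='f': π[30]=0 (border '')
j=31 s[j]='f': π[31]=0 (border '')
j=32 s[j]='d': π[32]=0 (border '')
j=33 s[j]='g': π[33]=0 (border '')
j=34 s[j]='c': π[34]=1 (border 'c')
j=35 s[j]='b': k: 1→0; π[35]=0 (border '')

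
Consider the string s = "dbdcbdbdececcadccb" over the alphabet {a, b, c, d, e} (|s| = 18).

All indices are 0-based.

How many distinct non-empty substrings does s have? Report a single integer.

rank | idx | suffix
   0 |  13 | adccb
   1 |  17 | b
   2 |   4 | bdbdececcadccb
   3 |   1 | bdcbdbdececcadccb
   4 |   6 | bdececcadccb
   5 |  12 | cadccb
   6 |  16 | cb
   7 |   3 | cbdbdececcadccb
   8 |  11 | ccadccb
   9 |  15 | ccb
  10 |   9 | ceccadccb
  11 |   0 | dbdcbdbdececcadccb
  12 |   5 | dbdececcadccb
  13 |   2 | dcbdbdececcadccb
  14 |  14 | dccb
  15 |   7 | dececcadccb
  16 |  10 | eccadccb
  17 |   8 | ececcadccb

SA = [13, 17, 4, 1, 6, 12, 16, 3, 11, 15, 9, 0, 5, 2, 14, 7, 10, 8]
[i] adj suffixes → lcp
  [1] 13/17 → 0 ('')
  [2] 17/4 → 1 ('b')
  [3] 4/1 → 2 ('bd')
  [4] 1/6 → 2 ('bd')
  [5] 6/12 → 0 ('')
  [6] 12/16 → 1 ('c')
  [7] 16/3 → 2 ('cb')
  [8] 3/11 → 1 ('c')
  [9] 11/15 → 2 ('cc')
  [10] 15/9 → 1 ('c')
  [11] 9/0 → 0 ('')
  [12] 0/5 → 3 ('dbd')
  [13] 5/2 → 1 ('d')
  [14] 2/14 → 2 ('dc')
  [15] 14/7 → 1 ('d')
  [16] 7/10 → 0 ('')
  [17] 10/8 → 2 ('ec')

n(n+1)/2 = 18·19/2 = 171
Σ LCP = 0 + 0 + 1 + 2 + 2 + 0 + 1 + 2 + 1 + 2 + 1 + 0 + 3 + 1 + 2 + 1 + 0 + 2 = 21
distinct = 171 − 21 = 150

150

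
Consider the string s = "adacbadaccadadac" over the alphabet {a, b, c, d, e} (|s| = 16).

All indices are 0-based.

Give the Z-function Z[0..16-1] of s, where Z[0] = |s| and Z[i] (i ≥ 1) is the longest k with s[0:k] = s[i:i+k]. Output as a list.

Z[0]=16
i=1: fresh scan; Z[1]=0
i=2: fresh scan; Z[2]=1 extend→box=[2,3)
i=3: fresh scan; Z[3]=0
i=4: fresh scan; Z[4]=0
i=5: fresh scan; Z[5]=4 extend→box=[5,9)
i=6: min(r-i=3, Z[1]=0)=0; Z[6]=0
i=7: min(r-i=2, Z[2]=1)=1; Z[7]=1
i=8: min(r-i=1, Z[3]=0)=0; Z[8]=0
i=9: fresh scan; Z[9]=0
i=10: fresh scan; Z[10]=3 extend→box=[10,13)
i=11: min(r-i=2, Z[1]=0)=0; Z[11]=0
i=12: min(r-i=1, Z[2]=1)=1; Z[12]=4 extend→box=[12,16)
i=13: min(r-i=3, Z[1]=0)=0; Z[13]=0
i=14: min(r-i=2, Z[2]=1)=1; Z[14]=1
i=15: min(r-i=1, Z[3]=0)=0; Z[15]=0

[16, 0, 1, 0, 0, 4, 0, 1, 0, 0, 3, 0, 4, 0, 1, 0]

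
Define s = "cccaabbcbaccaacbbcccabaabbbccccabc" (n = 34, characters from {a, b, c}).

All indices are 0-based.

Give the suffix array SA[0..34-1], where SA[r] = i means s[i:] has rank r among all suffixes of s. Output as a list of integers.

[22, 3, 12, 20, 23, 4, 31, 13, 9, 21, 8, 24, 5, 15, 25, 32, 6, 16, 26, 33, 2, 11, 19, 30, 7, 14, 1, 10, 18, 29, 0, 17, 28, 27]

sorted suffixes:
  #0 SA[0]=22  'aabbbccccabc'
  #1 SA[1]=3  'aabbcbaccaacbbcccabaabbbccccabc'
  #2 SA[2]=12  'aacbbcccabaabbbccccabc'
  #3 SA[3]=20  'abaabbbccccabc'
  #4 SA[4]=23  'abbbccccabc'
  #5 SA[5]=4  'abbcbaccaacbbcccabaabbbccccabc'
  #6 SA[6]=31  'abc'
  #7 SA[7]=13  'acbbcccabaabbbccccabc'
  #8 SA[8]=9  'accaacbbcccabaabbbccccabc'
  #9 SA[9]=21  'baabbbccccabc'
  #10 SA[10]=8  'baccaacbbcccabaabbbccccabc'
  #11 SA[11]=24  'bbbccccabc'
  #12 SA[12]=5  'bbcbaccaacbbcccabaabbbccccabc'
  #13 SA[13]=15  'bbcccabaabbbccccabc'
  #14 SA[14]=25  'bbccccabc'
  #15 SA[15]=32  'bc'
  #16 SA[16]=6  'bcbaccaacbbcccabaabbbccccabc'
  #17 SA[17]=16  'bcccabaabbbccccabc'
  #18 SA[18]=26  'bccccabc'
  #19 SA[19]=33  'c'
  #20 SA[20]=2  'caabbcbaccaacbbcccabaabbbccccabc'
  #21 SA[21]=11  'caacbbcccabaabbbccccabc'
  #22 SA[22]=19  'cabaabbbccccabc'
  #23 SA[23]=30  'cabc'
  #24 SA[24]=7  'cbaccaacbbcccabaabbbccccabc'
  #25 SA[25]=14  'cbbcccabaabbbccccabc'
  #26 SA[26]=1  'ccaabbcbaccaacbbcccabaabbbccccabc'
  #27 SA[27]=10  'ccaacbbcccabaabbbccccabc'
  #28 SA[28]=18  'ccabaabbbccccabc'
  #29 SA[29]=29  'ccabc'
  #30 SA[30]=0  'cccaabbcbaccaacbbcccabaabbbccccabc'
  #31 SA[31]=17  'cccabaabbbccccabc'
  #32 SA[32]=28  'cccabc'
  #33 SA[33]=27  'ccccabc'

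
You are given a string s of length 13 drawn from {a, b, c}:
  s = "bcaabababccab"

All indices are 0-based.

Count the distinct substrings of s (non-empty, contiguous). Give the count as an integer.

72

rank | idx | suffix
   0 |   2 | aabababccab
   1 |  11 | ab
   2 |   3 | abababccab
   3 |   5 | ababccab
   4 |   7 | abccab
   5 |  12 | b
   6 |   4 | bababccab
   7 |   6 | babccab
   8 |   0 | bcaabababccab
   9 |   8 | bccab
  10 |   1 | caabababccab
  11 |  10 | cab
  12 |   9 | ccab

SA = [2, 11, 3, 5, 7, 12, 4, 6, 0, 8, 1, 10, 9]
[i] adj suffixes → lcp
  [1] 2/11 → 1 ('a')
  [2] 11/3 → 2 ('ab')
  [3] 3/5 → 4 ('abab')
  [4] 5/7 → 2 ('ab')
  [5] 7/12 → 0 ('')
  [6] 12/4 → 1 ('b')
  [7] 4/6 → 3 ('bab')
  [8] 6/0 → 1 ('b')
  [9] 0/8 → 2 ('bc')
  [10] 8/1 → 0 ('')
  [11] 1/10 → 2 ('ca')
  [12] 10/9 → 1 ('c')

n(n+1)/2 = 13·14/2 = 91
Σ LCP = 0 + 1 + 2 + 4 + 2 + 0 + 1 + 3 + 1 + 2 + 0 + 2 + 1 = 19
distinct = 91 − 19 = 72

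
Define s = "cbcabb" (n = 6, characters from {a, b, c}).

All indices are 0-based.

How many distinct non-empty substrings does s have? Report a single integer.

18

sorted suffixes:
  #0 SA[0]=3  'abb'
  #1 SA[1]=5  'b'
  #2 SA[2]=4  'bb'
  #3 SA[3]=1  'bcabb'
  #4 SA[4]=2  'cabb'
  #5 SA[5]=0  'cbcabb'

SA = [3, 5, 4, 1, 2, 0]
[i] adj suffixes → lcp
  [1] 3/5 → 0 ('')
  [2] 5/4 → 1 ('b')
  [3] 4/1 → 1 ('b')
  [4] 1/2 → 0 ('')
  [5] 2/0 → 1 ('c')

n(n+1)/2 = 6·7/2 = 21
Σ LCP = 0 + 0 + 1 + 1 + 0 + 1 = 3
distinct = 21 − 3 = 18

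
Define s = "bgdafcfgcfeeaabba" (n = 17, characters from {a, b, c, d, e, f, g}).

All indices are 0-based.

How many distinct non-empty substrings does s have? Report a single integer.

rank | idx | suffix
   0 |  16 | a
   1 |  12 | aabba
   2 |  13 | abba
   3 |   3 | afcfgcfeeaabba
   4 |  15 | ba
   5 |  14 | bba
   6 |   0 | bgdafcfgcfeeaabba
   7 |   8 | cfeeaabba
   8 |   5 | cfgcfeeaabba
   9 |   2 | dafcfgcfeeaabba
  10 |  11 | eaabba
  11 |  10 | eeaabba
  12 |   4 | fcfgcfeeaabba
  13 |   9 | feeaabba
  14 |   6 | fgcfeeaabba
  15 |   7 | gcfeeaabba
  16 |   1 | gdafcfgcfeeaabba

SA = [16, 12, 13, 3, 15, 14, 0, 8, 5, 2, 11, 10, 4, 9, 6, 7, 1]
rank  pair      lcp
   1  s[16:],s[12:]  1  'a'
   2  s[12:],s[13:]  1  'a'
   3  s[13:],s[3:]  1  'a'
   4  s[3:],s[15:]  0  ''
   5  s[15:],s[14:]  1  'b'
   6  s[14:],s[0:]  1  'b'
   7  s[0:],s[8:]  0  ''
   8  s[8:],s[5:]  2  'cf'
   9  s[5:],s[2:]  0  ''
  10  s[2:],s[11:]  0  ''
  11  s[11:],s[10:]  1  'e'
  12  s[10:],s[4:]  0  ''
  13  s[4:],s[9:]  1  'f'
  14  s[9:],s[6:]  1  'f'
  15  s[6:],s[7:]  0  ''
  16  s[7:],s[1:]  1  'g'

n(n+1)/2 = 17·18/2 = 153
Σ LCP = 0 + 1 + 1 + 1 + 0 + 1 + 1 + 0 + 2 + 0 + 0 + 1 + 0 + 1 + 1 + 0 + 1 = 11
distinct = 153 − 11 = 142

142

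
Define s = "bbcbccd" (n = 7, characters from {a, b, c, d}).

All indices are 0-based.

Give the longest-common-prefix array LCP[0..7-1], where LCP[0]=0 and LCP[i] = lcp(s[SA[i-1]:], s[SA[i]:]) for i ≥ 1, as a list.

[0, 1, 2, 0, 1, 1, 0]

rank | idx | suffix
   0 |   0 | bbcbccd
   1 |   1 | bcbccd
   2 |   3 | bccd
   3 |   2 | cbccd
   4 |   4 | ccd
   5 |   5 | cd
   6 |   6 | d

SA = [0, 1, 3, 2, 4, 5, 6]
i: (SA[i-1],SA[i]) lcp shared
  1: (0,1) 1 'b'
  2: (1,3) 2 'bc'
  3: (3,2) 0 ''
  4: (2,4) 1 'c'
  5: (4,5) 1 'c'
  6: (5,6) 0 ''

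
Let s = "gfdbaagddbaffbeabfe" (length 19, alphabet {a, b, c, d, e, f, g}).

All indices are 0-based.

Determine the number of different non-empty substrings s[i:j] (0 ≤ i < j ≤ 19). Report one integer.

174

rank | idx | suffix
   0 |   4 | aagddbaffbeabfe
   1 |  15 | abfe
   2 |  10 | affbeabfe
   3 |   5 | agddbaffbeabfe
   4 |   3 | baagddbaffbeabfe
   5 |   9 | baffbeabfe
   6 |  13 | beabfe
   7 |  16 | bfe
   8 |   2 | dbaagddbaffbeabfe
   9 |   8 | dbaffbeabfe
  10 |   7 | ddbaffbeabfe
  11 |  18 | e
  12 |  14 | eabfe
  13 |  12 | fbeabfe
  14 |   1 | fdbaagddbaffbeabfe
  15 |  17 | fe
  16 |  11 | ffbeabfe
  17 |   6 | gddbaffbeabfe
  18 |   0 | gfdbaagddbaffbeabfe

SA = [4, 15, 10, 5, 3, 9, 13, 16, 2, 8, 7, 18, 14, 12, 1, 17, 11, 6, 0]
[i] adj suffixes → lcp
  [1] 4/15 → 1 ('a')
  [2] 15/10 → 1 ('a')
  [3] 10/5 → 1 ('a')
  [4] 5/3 → 0 ('')
  [5] 3/9 → 2 ('ba')
  [6] 9/13 → 1 ('b')
  [7] 13/16 → 1 ('b')
  [8] 16/2 → 0 ('')
  [9] 2/8 → 3 ('dba')
  [10] 8/7 → 1 ('d')
  [11] 7/18 → 0 ('')
  [12] 18/14 → 1 ('e')
  [13] 14/12 → 0 ('')
  [14] 12/1 → 1 ('f')
  [15] 1/17 → 1 ('f')
  [16] 17/11 → 1 ('f')
  [17] 11/6 → 0 ('')
  [18] 6/0 → 1 ('g')

n(n+1)/2 = 19·20/2 = 190
Σ LCP = 0 + 1 + 1 + 1 + 0 + 2 + 1 + 1 + 0 + 3 + 1 + 0 + 1 + 0 + 1 + 1 + 1 + 0 + 1 = 16
distinct = 190 − 16 = 174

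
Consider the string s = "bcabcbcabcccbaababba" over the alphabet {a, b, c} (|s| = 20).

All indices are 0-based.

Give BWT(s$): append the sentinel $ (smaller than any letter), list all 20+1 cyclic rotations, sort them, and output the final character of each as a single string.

abbabccbcaa$caabbcbcb

rank  rotation               last
    0  $bcabcbcabcccbaababba  a
    1  a$bcabcbcabcccbaababb  b
    2  aababba$bcabcbcabcccb  b
    3  ababba$bcabcbcabcccba  a
    4  abba$bcabcbcabcccbaab  b
    5  abcbcabcccbaababba$bc  c
    6  abcccbaababba$bcabcbc  c
    7  ba$bcabcbcabcccbaabab  b
    8  baababba$bcabcbcabccc  c
    9  babba$bcabcbcabcccbaa  a
   10  bba$bcabcbcabcccbaaba  a
   11  bcabcbcabcccbaababba$  $
   12  bcabcccbaababba$bcabc  c
   13  bcbcabcccbaababba$bca  a
   14  bcccbaababba$bcabcbca  a
   15  cabcbcabcccbaababba$b  b
   16  cabcccbaababba$bcabcb  b
   17  cbaababba$bcabcbcabcc  c
   18  cbcabcccbaababba$bcab  b
   19  ccbaababba$bcabcbcabc  c
   20  cccbaababba$bcabcbcab  b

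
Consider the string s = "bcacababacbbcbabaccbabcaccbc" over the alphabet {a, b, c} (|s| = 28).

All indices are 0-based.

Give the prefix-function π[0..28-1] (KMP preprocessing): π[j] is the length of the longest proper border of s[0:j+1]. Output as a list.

[0, 0, 0, 0, 0, 1, 0, 1, 0, 0, 1, 1, 2, 1, 0, 1, 0, 0, 0, 1, 0, 1, 2, 3, 4, 0, 1, 2]

π[0] = 0
j=1 s[j]='c': π[1]=0 (border '')
j=2 s[j]='a': π[2]=0 (border '')
j=3 s[j]='c': π[3]=0 (border '')
j=4 s[j]='a': π[4]=0 (border '')
j=5 s[j]='b': π[5]=1 (border 'b')
j=6 s[j]='a': k: 1→0; π[6]=0 (border '')
j=7 s[j]='b': π[7]=1 (border 'b')
j=8 s[j]='a': k: 1→0; π[8]=0 (border '')
j=9 s[j]='c': π[9]=0 (border '')
j=10 s[j]='b': π[10]=1 (border 'b')
j=11 s[j]='b': k: 1→0; π[11]=1 (border 'b')
j=12 s[j]='c': π[12]=2 (border 'bc')
j=13 s[j]='b': k: 2→0; π[13]=1 (border 'b')
j=14 s[j]='a': k: 1→0; π[14]=0 (border '')
j=15 s[j]='b': π[15]=1 (border 'b')
j=16 s[j]='a': k: 1→0; π[16]=0 (border '')
j=17 s[j]='c': π[17]=0 (border '')
j=18 s[j]='c': π[18]=0 (border '')
j=19 s[j]='b': π[19]=1 (border 'b')
j=20 s[j]='a': k: 1→0; π[20]=0 (border '')
j=21 s[j]='b': π[21]=1 (border 'b')
j=22 s[j]='c': π[22]=2 (border 'bc')
j=23 s[j]='a': π[23]=3 (border 'bca')
j=24 s[j]='c': π[24]=4 (border 'bcac')
j=25 s[j]='c': k: 4→0; π[25]=0 (border '')
j=26 s[j]='b': π[26]=1 (border 'b')
j=27 s[j]='c': π[27]=2 (border 'bc')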